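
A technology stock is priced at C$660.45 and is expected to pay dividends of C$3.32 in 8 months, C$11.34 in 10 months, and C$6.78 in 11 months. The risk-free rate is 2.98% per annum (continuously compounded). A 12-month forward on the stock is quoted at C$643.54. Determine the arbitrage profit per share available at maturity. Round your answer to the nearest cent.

C$15.34 per share

PV(dividends) I = 3.32·e^(−0.0298·8/12) + 11.34·e^(−0.0298·10/12) + 6.78·e^(−0.0298·11/12) = 20.9139
Fair forward F* = (S − I)·e^(rT) = (660.45 − 20.9139)·e^0.029800 = 639.5361 × 1.030248 = 658.8808
Market C$643.54 < fair 658.8808: forward underpriced → reverse cash-and-carry (short the stock, invest proceeds at r, pay the dividends, go long the forward).
Profit at T = |F_mkt − F*| = |643.54 − 658.8808| = C$15.34 per share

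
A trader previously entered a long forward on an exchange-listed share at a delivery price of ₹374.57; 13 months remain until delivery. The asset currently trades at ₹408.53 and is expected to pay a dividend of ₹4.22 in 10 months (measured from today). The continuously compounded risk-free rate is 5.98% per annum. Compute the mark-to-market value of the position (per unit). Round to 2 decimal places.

PV(remaining dividends) I = 4.22·e^(−0.0598·10/12) = 4.0149
Current forward F = (S − I)·e^(rT) = (408.53 − 4.0149)·e^(0.0598·13/12) = 404.5151 × 1.066928 = 431.5885
Value (long) = (F − K)·e^(−rT) = (431.5885 − 374.57) × 0.937271 = 53.4418
Value = ₹53.44

₹53.44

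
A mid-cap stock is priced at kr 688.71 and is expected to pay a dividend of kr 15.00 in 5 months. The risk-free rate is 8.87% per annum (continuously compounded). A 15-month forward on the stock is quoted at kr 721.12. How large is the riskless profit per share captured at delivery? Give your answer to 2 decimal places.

kr 32.19 per share

PV(dividends) I = 15.00·e^(−0.0887·5/12) = 14.4557
Fair forward F* = (S − I)·e^(rT) = (688.71 − 14.4557)·e^0.110875 = 674.2543 × 1.117255 = 753.3140
Market kr 721.12 < fair 753.3140: forward underpriced → reverse cash-and-carry (short the stock, invest proceeds at r, pay the dividends, go long the forward).
Profit at T = |F_mkt − F*| = |721.12 − 753.3140| = kr 32.19 per share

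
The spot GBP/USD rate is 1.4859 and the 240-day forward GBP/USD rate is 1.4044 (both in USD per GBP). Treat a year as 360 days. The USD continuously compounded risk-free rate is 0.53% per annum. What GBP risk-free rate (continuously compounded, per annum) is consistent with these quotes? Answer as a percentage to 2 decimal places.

F = S·e^((r_USD − r_GBP)T) ⇒ r_GBP = r_USD − ln(F/S)/T
ln(1.4044/1.4859) = -0.056410; /(240/360) = -0.084615
r_GBP = 0.0053 + 0.084615 = 0.089915
r_GBP = 8.99%

8.99%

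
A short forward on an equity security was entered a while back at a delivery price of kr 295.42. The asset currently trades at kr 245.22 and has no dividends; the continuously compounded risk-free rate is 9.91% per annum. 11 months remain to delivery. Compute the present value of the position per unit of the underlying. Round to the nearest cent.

Current fair forward for the remaining 11 months: F = S·e^(r·T), r = 0.0991
F = 245.22 · e^(0.0991 × 11/12) = 245.22 × 1.095096 = 268.5394
Value of long forward = (F − K)·e^(−rT) = (268.5394 − 295.42) · e^(−0.0991·11/12)
= -26.8806 × 0.913162 = -24.55
Short position value = −(long value) = kr 24.55

kr 24.55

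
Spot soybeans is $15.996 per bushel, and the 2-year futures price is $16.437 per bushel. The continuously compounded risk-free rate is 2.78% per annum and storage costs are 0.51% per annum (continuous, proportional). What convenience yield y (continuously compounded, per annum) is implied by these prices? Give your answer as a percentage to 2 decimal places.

1.93%

F = S·e^((r+u−y)T) ⇒ (r+u−y) = ln(F/S)/T
ln(16.437/15.996) = 0.027196; /T ⇒ 0.013598
y = r + u − ln(F/S)/T = 0.0278 + 0.0051 − 0.013598 = 0.019302
y = 1.93%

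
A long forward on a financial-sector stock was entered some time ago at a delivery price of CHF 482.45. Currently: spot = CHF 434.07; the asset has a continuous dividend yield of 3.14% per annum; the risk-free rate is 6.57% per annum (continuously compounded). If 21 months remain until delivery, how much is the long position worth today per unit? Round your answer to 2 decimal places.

-CHF 19.19

Current fair forward for the remaining 21 months: F = S·e^((r − q)·T), (r − q) = 0.0657 − 0.0314 = 0.0343
F = 434.07 · e^(0.0343 × 21/12) = 434.07 × 1.061863 = 460.9229
Value of long forward = (F − K)·e^(−rT) = (460.9229 − 482.45) · e^(−0.0657·21/12)
= -21.5271 × 0.891388 = -19.19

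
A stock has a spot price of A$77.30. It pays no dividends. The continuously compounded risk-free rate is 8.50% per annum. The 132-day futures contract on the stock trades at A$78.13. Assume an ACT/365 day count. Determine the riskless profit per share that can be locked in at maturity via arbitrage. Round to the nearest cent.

A$1.58 per share

Fair futures: F* = S·e^(carry·T), with carry = r = 0.0850
F* = 77.30 · e^(0.0850 × 132/365) = 77.30 · e^0.030740 = 77.30 × 1.031217 = A$79.7131
Market A$78.13 < fair A$79.7131: forward underpriced → reverse cash-and-carry (short spot, go long the forward).
At maturity, profit = |F_mkt − F*| = |78.13 − 79.7131| = A$1.58 per share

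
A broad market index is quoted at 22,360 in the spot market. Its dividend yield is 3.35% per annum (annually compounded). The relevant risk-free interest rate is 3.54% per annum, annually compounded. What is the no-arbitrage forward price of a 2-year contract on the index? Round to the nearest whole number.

22,442

F = S · (1+r)^T / (1+q)^T
= 22360 × 1.072053 / 1.068122 = 22360 × 1.003680
F = 22,442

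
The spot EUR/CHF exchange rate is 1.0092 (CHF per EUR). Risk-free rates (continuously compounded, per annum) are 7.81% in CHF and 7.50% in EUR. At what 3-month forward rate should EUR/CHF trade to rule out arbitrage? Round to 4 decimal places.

F = S·e^((r_CHF − r_EUR)T) = 1.0092 · e^((0.0781 − 0.0750) × 3/12)
= 1.0092 · e^0.000775 = 1.0092 × 1.000775
F = 1.0100 CHF per EUR

1.0100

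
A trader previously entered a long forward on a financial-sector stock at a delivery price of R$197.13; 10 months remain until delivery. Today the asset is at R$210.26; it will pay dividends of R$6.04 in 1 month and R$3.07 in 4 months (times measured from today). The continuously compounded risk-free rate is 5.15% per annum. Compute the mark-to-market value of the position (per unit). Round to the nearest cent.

PV(remaining dividends) I = 6.04·e^(−0.0515·1/12) + 3.07·e^(−0.0515·4/12) = 9.0319
Current forward F = (S − I)·e^(rT) = (210.26 − 9.0319)·e^(0.0515·10/12) = 201.2281 × 1.043851 = 210.0522
Value (long) = (F − K)·e^(−rT) = (210.0522 − 197.13) × 0.957991 = 12.3794
Value = R$12.38

R$12.38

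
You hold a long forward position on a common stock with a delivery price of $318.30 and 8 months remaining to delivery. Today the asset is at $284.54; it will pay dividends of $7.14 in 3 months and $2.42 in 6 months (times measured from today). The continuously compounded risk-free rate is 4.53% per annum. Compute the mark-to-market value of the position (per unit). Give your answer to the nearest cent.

PV(remaining dividends) I = 7.14·e^(−0.0453·3/12) + 2.42·e^(−0.0453·6/12) = 9.4254
Current forward F = (S − I)·e^(rT) = (284.54 − 9.4254)·e^(0.0453·8/12) = 275.1146 × 1.030661 = 283.5499
Value (long) = (F − K)·e^(−rT) = (283.5499 − 318.30) × 0.970251 = -33.7163
Value = -$33.72

-$33.72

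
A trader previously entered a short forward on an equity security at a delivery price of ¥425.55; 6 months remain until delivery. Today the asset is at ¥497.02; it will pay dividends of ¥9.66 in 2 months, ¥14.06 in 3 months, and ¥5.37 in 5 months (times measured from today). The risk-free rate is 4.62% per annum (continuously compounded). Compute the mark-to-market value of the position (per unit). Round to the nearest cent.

PV(remaining dividends) I = 9.66·e^(−0.0462·2/12) + 14.06·e^(−0.0462·3/12) + 5.37·e^(−0.0462·5/12) = 28.7521
Current forward F = (S − I)·e^(rT) = (497.02 − 28.7521)·e^(0.0462·6/12) = 468.2679 × 1.023369 = 479.2109
Value (long) = (F − K)·e^(−rT) = (479.2109 − 425.55) × 0.977165 = 52.4356
Short position value = −(long value) = -¥52.44

-¥52.44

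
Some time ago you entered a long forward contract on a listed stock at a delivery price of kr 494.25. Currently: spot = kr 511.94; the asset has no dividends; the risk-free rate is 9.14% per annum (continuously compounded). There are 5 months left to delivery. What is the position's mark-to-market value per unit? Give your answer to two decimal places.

kr 36.16

Current fair forward for the remaining 5 months: F = S·e^(r·T), r = 0.0914
F = 511.94 · e^(0.0914 × 5/12) = 511.94 × 1.038818 = 531.8125
Value of long forward = (F − K)·e^(−rT) = (531.8125 − 494.25) · e^(−0.0914·5/12)
= 37.5625 × 0.962633 = 36.16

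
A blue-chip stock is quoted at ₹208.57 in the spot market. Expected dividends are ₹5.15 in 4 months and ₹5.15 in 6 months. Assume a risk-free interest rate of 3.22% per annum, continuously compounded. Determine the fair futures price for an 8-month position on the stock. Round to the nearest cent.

₹202.71

PV(dividends) I = 5.15·e^(−0.0322·4/12) + 5.15·e^(−0.0322·6/12)
I = 5.0950 + 5.0677 = 10.1627
F = (S − I)·e^(rT) = (208.57 − 10.1627) · e^(0.0322·8/12)
= 198.4073 · e^0.021467 = 198.4073 × 1.021699 = ₹202.71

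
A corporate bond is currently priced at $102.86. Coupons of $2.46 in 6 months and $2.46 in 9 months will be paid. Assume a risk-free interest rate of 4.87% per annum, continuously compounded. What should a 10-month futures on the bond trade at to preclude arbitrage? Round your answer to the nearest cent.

$102.15

PV(coupons) I = 2.46·e^(−0.0487·6/12) + 2.46·e^(−0.0487·9/12)
I = 2.4008 + 2.3718 = 4.7726
F = (S − I)·e^(rT) = (102.86 − 4.7726) · e^(0.0487·10/12)
= 98.0874 · e^0.040583 = 98.0874 × 1.041418 = $102.15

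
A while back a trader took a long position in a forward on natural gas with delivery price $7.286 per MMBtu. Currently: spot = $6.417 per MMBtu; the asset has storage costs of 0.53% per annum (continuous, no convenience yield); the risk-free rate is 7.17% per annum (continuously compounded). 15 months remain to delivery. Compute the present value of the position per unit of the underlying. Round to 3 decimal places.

Current fair forward for the remaining 15 months: F = S·e^((r + u)·T), (r + u) = 0.0717 + 0.0053 = 0.0770
F = 6.417 · e^(0.0770 × 15/12) = 6.417 × 1.101034 = 7.0653
Value of long forward = (F − K)·e^(−rT) = (7.0653 − 7.286) · e^(−0.0717·15/12)
= -0.2207 × 0.914274 = -0.202

-$0.202 per MMBtu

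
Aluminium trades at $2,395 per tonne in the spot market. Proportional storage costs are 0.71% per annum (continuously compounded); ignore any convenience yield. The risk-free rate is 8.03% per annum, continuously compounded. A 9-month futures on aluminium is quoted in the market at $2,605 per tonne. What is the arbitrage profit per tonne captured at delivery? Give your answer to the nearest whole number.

$48 per tonne

Fair futures: F* = S·e^(carry·T), with carry = (r + u) = 0.0803 + 0.0071 = 0.0874
F* = 2395 · e^(0.0874 × 9/12) = 2395 · e^0.065550 = 2395 × 1.067746 = $2557.2517
Market $2605 > fair $2557.2517: forward overpriced → cash-and-carry (buy spot, short the forward).
At maturity, profit = |F_mkt − F*| = |2605 − 2557.2517| = $48 per tonne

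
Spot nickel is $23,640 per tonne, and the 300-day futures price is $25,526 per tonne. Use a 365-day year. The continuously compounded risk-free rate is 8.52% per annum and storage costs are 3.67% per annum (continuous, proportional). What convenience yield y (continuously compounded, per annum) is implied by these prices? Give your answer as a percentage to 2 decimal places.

2.85%

F = S·e^((r+u−y)T) ⇒ (r+u−y) = ln(F/S)/T
ln(25526/23640) = 0.076757; /T ⇒ 0.093388
y = r + u − ln(F/S)/T = 0.0852 + 0.0367 − 0.093388 = 0.028512
y = 2.85%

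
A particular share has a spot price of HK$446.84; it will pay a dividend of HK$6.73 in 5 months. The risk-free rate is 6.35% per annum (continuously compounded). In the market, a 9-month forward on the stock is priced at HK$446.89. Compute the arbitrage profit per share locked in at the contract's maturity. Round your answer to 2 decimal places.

HK$14.87 per share

PV(dividends) I = 6.73·e^(−0.0635·5/12) = 6.5543
Fair forward F* = (S − I)·e^(rT) = (446.84 − 6.5543)·e^0.047625 = 440.2857 × 1.048777 = 461.7615
Market HK$446.89 < fair 461.7615: forward underpriced → reverse cash-and-carry (short the stock, invest proceeds at r, pay the dividends, go long the forward).
Profit at T = |F_mkt − F*| = |446.89 − 461.7615| = HK$14.87 per share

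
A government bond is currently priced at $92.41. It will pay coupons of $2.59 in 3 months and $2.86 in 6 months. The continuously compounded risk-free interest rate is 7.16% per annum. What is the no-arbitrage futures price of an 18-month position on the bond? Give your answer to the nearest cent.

PV(coupons) I = 2.59·e^(−0.0716·3/12) + 2.86·e^(−0.0716·6/12)
I = 2.5441 + 2.7594 = 5.3035
F = (S − I)·e^(rT) = (92.41 − 5.3035) · e^(0.0716·18/12)
= 87.1065 · e^0.107400 = 87.1065 × 1.113380 = $96.98

$96.98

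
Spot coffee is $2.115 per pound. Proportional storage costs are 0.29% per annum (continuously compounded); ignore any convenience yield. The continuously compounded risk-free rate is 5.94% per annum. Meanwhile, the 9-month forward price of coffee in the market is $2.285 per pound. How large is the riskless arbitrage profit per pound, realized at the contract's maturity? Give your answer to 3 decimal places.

Fair forward: F* = S·e^(carry·T), with carry = (r + u) = 0.0594 + 0.0029 = 0.0623
F* = 2.115 · e^(0.0623 × 9/12) = 2.115 · e^0.046725 = 2.115 × 1.047834 = $2.2162
Market $2.285 > fair $2.2162: forward overpriced → cash-and-carry (buy spot, short the forward).
At maturity, profit = |F_mkt − F*| = |2.285 − 2.2162| = $0.069 per pound

$0.069 per pound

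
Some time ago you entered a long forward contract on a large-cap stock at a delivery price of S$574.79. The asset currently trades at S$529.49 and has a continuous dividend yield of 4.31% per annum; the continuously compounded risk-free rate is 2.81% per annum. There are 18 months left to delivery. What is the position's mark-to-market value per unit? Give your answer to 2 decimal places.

Current fair forward for the remaining 18 months: F = S·e^((r − q)·T), (r − q) = 0.0281 − 0.0431 = -0.0150
F = 529.49 · e^(-0.0150 × 18/12) = 529.49 × 0.977751 = 517.7094
Value of long forward = (F − K)·e^(−rT) = (517.7094 − 574.79) · e^(−0.0281·18/12)
= -57.0806 × 0.958726 = -54.72

-S$54.72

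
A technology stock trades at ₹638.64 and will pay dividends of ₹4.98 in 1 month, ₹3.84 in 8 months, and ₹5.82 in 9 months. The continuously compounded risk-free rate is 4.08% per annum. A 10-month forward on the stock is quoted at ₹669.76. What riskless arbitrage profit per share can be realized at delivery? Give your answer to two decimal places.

PV(dividends) I = 4.98·e^(−0.0408·1/12) + 3.84·e^(−0.0408·8/12) + 5.82·e^(−0.0408·9/12) = 14.3447
Fair forward F* = (S − I)·e^(rT) = (638.64 − 14.3447)·e^0.034000 = 624.2953 × 1.034585 = 645.8866
Market ₹669.76 > fair 645.8866: forward overpriced → cash-and-carry (borrow at r, buy the stock and collect the dividends, short the forward).
Profit at T = |F_mkt − F*| = |669.76 − 645.8866| = ₹23.87 per share

₹23.87 per share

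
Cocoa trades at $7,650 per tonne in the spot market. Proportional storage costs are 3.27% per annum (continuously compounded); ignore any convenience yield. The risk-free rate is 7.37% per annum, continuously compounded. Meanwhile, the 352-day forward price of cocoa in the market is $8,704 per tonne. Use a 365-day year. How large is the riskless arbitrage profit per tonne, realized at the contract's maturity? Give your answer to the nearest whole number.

$227 per tonne

Fair forward: F* = S·e^(carry·T), with carry = (r + u) = 0.0737 + 0.0327 = 0.1064
F* = 7650 · e^(0.1064 × 352/365) = 7650 · e^0.102610 = 7650 × 1.108059 = $8476.6514
Market $8704 > fair $8476.6514: forward overpriced → cash-and-carry (buy spot, short the forward).
At maturity, profit = |F_mkt − F*| = |8704 − 8476.6514| = $227 per tonne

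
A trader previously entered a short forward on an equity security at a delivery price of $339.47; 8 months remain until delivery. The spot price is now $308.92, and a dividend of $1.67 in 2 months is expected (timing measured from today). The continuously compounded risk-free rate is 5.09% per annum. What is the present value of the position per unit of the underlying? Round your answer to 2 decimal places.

$20.88

PV(remaining dividends) I = 1.67·e^(−0.0509·2/12) = 1.6559
Current forward F = (S − I)·e^(rT) = (308.92 − 1.6559)·e^(0.0509·8/12) = 307.2641 × 1.034516 = 317.8696
Value (long) = (F − K)·e^(−rT) = (317.8696 − 339.47) × 0.966636 = -20.8797
Short position value = −(long value) = $20.88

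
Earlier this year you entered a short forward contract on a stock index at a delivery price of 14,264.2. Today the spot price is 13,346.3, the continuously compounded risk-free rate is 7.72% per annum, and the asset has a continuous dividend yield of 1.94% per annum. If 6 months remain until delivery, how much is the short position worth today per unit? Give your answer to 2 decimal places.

Current fair forward for the remaining 6 months: F = S·e^((r − q)·T), (r − q) = 0.0772 − 0.0194 = 0.0578
F = 13346.3 · e^(0.0578 × 6/12) = 13346.3 × 1.02932166 = 13737.6357
Value of long forward = (F − K)·e^(−rT) = (13737.6357 − 14264.2) · e^(−0.0772·6/12)
= -526.5643 × 0.96213549 = -506.63
Short position value = −(long value) = 506.63

506.63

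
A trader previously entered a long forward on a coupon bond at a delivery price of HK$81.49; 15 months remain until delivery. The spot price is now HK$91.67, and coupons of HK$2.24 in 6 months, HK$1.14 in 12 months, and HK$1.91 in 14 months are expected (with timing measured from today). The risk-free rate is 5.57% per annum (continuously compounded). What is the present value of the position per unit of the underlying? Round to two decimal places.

HK$10.61

PV(remaining coupons) I = 2.24·e^(−0.0557·6/12) + 1.14·e^(−0.0557·12/12) + 1.91·e^(−0.0557·14/12) = 5.0465
Current forward F = (S − I)·e^(rT) = (91.67 − 5.0465)·e^(0.0557·15/12) = 86.6235 × 1.072106 = 92.8696
Value (long) = (F − K)·e^(−rT) = (92.8696 − 81.49) × 0.932744 = 10.6143
Value = HK$10.61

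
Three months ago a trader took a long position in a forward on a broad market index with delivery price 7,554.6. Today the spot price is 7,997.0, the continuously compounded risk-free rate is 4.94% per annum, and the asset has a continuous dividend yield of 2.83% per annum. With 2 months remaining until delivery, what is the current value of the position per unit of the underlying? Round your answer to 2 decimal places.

Current fair forward for the remaining 2 months: F = S·e^((r − q)·T), (r − q) = 0.0494 − 0.0283 = 0.0211
F = 7997.0 · e^(0.0211 × 2/12) = 7997.0 × 1.00352286 = 8025.1723
Value of long forward = (F − K)·e^(−rT) = (8025.1723 − 7554.6) · e^(−0.0494·2/12)
= 470.5723 × 0.99180047 = 466.71

466.71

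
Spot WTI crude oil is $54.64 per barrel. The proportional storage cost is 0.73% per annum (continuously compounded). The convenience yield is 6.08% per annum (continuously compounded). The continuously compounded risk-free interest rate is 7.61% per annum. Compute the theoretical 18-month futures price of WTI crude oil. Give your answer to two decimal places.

$56.52 per barrel

Net carry = r + u − y = 0.0761 + 0.0073 − 0.0608 = 0.0226
F = S·e^((r+u−y)T) = 54.64 · e^(0.0226 × 18/12) = 54.64 · e^0.033900
= 54.64 × 1.034481 = $56.52 per barrel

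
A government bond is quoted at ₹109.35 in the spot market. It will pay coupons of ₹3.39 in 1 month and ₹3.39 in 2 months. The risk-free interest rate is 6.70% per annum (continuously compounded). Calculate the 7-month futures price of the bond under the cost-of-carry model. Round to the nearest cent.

₹106.72

PV(coupons) I = 3.39·e^(−0.0670·1/12) + 3.39·e^(−0.0670·2/12)
I = 3.3711 + 3.3524 = 6.7235
F = (S − I)·e^(rT) = (109.35 − 6.7235) · e^(0.0670·7/12)
= 102.6265 · e^0.039083 = 102.6265 × 1.039857 = ₹106.72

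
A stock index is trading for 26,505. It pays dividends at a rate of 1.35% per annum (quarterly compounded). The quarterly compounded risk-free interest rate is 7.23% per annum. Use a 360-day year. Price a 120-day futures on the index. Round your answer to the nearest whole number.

F = S · (1+r/4)^(4T) / (1+q/4)^(4T)
= 26505 × 1.024172 / 1.004503 = 26505 × 1.019581
F = 27,024

27,024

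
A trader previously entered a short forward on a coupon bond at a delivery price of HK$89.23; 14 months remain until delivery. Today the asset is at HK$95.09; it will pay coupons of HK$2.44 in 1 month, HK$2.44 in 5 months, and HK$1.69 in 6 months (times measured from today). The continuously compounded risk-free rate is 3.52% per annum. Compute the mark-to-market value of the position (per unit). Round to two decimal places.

PV(remaining coupons) I = 2.44·e^(−0.0352·1/12) + 2.44·e^(−0.0352·5/12) + 1.69·e^(−0.0352·6/12) = 6.4978
Current forward F = (S − I)·e^(rT) = (95.09 − 6.4978)·e^(0.0352·14/12) = 88.5922 × 1.041922 = 92.3062
Value (long) = (F − K)·e^(−rT) = (92.3062 − 89.23) × 0.959765 = 2.9524
Short position value = −(long value) = -HK$2.95

-HK$2.95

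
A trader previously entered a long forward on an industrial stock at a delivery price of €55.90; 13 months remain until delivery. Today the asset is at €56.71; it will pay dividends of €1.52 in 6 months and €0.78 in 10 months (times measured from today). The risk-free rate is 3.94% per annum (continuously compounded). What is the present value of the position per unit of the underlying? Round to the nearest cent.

€0.90

PV(remaining dividends) I = 1.52·e^(−0.0394·6/12) + 0.78·e^(−0.0394·10/12) = 2.2452
Current forward F = (S − I)·e^(rT) = (56.71 − 2.2452)·e^(0.0394·13/12) = 54.4648 × 1.043607 = 56.8398
Value (long) = (F − K)·e^(−rT) = (56.8398 − 55.90) × 0.958215 = 0.9005
Value = €0.90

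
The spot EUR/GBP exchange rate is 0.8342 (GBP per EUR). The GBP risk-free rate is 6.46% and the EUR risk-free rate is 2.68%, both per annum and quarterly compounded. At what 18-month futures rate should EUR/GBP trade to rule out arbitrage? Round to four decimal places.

0.8823

By covered interest parity, F = S · (1+r_GBP/4)^(4T) / (1+r_EUR/4)^(4T)
= 0.8342 × 1.100898 / 1.040879 = 0.8342 × 1.057662
F = 0.8823 GBP per EUR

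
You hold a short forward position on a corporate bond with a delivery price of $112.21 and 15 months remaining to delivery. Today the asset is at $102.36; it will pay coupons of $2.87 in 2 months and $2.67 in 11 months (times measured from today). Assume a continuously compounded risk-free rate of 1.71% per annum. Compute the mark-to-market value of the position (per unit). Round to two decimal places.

PV(remaining coupons) I = 2.87·e^(−0.0171·2/12) + 2.67·e^(−0.0171·11/12) = 5.4903
Current forward F = (S − I)·e^(rT) = (102.36 − 5.4903)·e^(0.0171·15/12) = 96.8697 × 1.021605 = 98.9626
Value (long) = (F − K)·e^(−rT) = (98.9626 − 112.21) × 0.978852 = -12.9672
Short position value = −(long value) = $12.97

$12.97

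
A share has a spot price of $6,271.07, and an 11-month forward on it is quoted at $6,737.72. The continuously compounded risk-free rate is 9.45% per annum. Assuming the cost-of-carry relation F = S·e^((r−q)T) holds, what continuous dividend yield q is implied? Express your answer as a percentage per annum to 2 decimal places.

1.62%

From F = S·e^((r−q)T): (r − q) = ln(F/S)/T
ln(6737.72/6271.07) = ln(1.074413) = 0.071774
(r − q) = 0.071774 / (11/12) = 0.078299
q = r − ln(F/S)/T = 0.0945 − 0.078299 = 0.016201
q = 1.62%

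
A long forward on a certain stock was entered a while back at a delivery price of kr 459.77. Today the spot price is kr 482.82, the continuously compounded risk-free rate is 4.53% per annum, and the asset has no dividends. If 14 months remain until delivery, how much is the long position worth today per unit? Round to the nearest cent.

Current fair forward for the remaining 14 months: F = S·e^(r·T), r = 0.0453
F = 482.82 · e^(0.0453 × 14/12) = 482.82 × 1.054271 = 509.0231
Value of long forward = (F − K)·e^(−rT) = (509.0231 − 459.77) · e^(−0.0453·14/12)
= 49.2531 × 0.948522 = 46.72

kr 46.72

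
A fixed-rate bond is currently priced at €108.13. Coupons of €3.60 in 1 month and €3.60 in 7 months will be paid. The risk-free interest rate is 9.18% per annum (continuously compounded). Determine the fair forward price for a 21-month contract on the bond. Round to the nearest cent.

€118.77

PV(coupons) I = 3.60·e^(−0.0918·1/12) + 3.60·e^(−0.0918·7/12)
I = 3.5726 + 3.4123 = 6.9849
F = (S − I)·e^(rT) = (108.13 − 6.9849) · e^(0.0918·21/12)
= 101.1451 · e^0.160650 = 101.1451 × 1.174274 = €118.77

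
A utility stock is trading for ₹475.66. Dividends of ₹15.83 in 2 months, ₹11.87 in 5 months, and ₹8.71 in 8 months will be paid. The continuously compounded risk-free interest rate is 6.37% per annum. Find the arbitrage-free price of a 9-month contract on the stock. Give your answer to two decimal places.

PV(dividends) I = 15.83·e^(−0.0637·2/12) + 11.87·e^(−0.0637·5/12) + 8.71·e^(−0.0637·8/12)
I = 15.6628 + 11.5591 + 8.3479 = 35.5698
F = (S − I)·e^(rT) = (475.66 − 35.5698) · e^(0.0637·9/12)
= 440.0902 · e^0.047775 = 440.0902 × 1.048935 = ₹461.63

₹461.63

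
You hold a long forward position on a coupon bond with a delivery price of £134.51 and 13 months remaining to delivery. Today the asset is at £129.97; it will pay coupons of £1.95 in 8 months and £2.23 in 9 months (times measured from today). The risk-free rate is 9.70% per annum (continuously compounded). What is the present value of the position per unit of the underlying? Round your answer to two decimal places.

PV(remaining coupons) I = 1.95·e^(−0.0970·8/12) + 2.23·e^(−0.0970·9/12) = 3.9014
Current forward F = (S − I)·e^(rT) = (129.97 − 3.9014)·e^(0.0970·13/12) = 126.0686 × 1.110803 = 140.0374
Value (long) = (F − K)·e^(−rT) = (140.0374 − 134.51) × 0.900249 = 4.9760
Value = £4.98

£4.98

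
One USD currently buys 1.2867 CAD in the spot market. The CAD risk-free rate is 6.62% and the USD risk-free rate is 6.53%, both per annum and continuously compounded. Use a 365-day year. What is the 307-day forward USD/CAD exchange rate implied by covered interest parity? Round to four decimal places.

F = S·e^((r_CAD − r_USD)T) = 1.2867 · e^((0.0662 − 0.0653) × 307/365)
= 1.2867 · e^0.000757 = 1.2867 × 1.000757
F = 1.2877 CAD per USD

1.2877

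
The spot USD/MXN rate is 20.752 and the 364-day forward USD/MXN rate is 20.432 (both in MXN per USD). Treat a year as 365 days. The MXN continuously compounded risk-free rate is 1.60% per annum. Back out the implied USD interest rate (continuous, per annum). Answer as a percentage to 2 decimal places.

3.16%

F = S·e^((r_MXN − r_USD)T) ⇒ r_USD = r_MXN − ln(F/S)/T
ln(20.432/20.752) = -0.015540; /(364/365) = -0.015583
r_USD = 0.0160 + 0.015583 = 0.031583
r_USD = 3.16%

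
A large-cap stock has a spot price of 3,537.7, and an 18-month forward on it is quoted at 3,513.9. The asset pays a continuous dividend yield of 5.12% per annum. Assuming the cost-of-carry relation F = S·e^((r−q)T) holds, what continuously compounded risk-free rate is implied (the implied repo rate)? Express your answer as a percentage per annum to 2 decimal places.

From F = S·e^((r−q)T): (r − q) = ln(F/S)/T
ln(3513.9/3537.7) = ln(0.993272) = -0.006751
(r − q) = -0.006751 / (18/12) = -0.004501
r = ln(F/S)/T + q = -0.004501 + 0.0512 = 0.046699
r = 4.67%

4.67%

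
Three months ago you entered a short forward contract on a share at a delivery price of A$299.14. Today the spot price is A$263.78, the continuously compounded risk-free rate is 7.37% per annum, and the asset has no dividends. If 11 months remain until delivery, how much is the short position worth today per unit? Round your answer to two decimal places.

Current fair forward for the remaining 11 months: F = S·e^(r·T), r = 0.0737
F = 263.78 · e^(0.0737 × 11/12) = 263.78 × 1.069893 = 282.2164
Value of long forward = (F − K)·e^(−rT) = (282.2164 − 299.14) · e^(−0.0737·11/12)
= -16.9236 × 0.934673 = -15.82
Short position value = −(long value) = A$15.82

A$15.82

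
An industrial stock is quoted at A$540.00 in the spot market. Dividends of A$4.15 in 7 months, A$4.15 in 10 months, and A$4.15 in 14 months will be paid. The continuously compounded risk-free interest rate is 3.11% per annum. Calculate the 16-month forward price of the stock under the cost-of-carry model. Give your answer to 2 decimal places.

PV(dividends) I = 4.15·e^(−0.0311·7/12) + 4.15·e^(−0.0311·10/12) + 4.15·e^(−0.0311·14/12)
I = 4.0754 + 4.0438 + 4.0021 = 12.1213
F = (S − I)·e^(rT) = (540.00 − 12.1213) · e^(0.0311·16/12)
= 527.8787 · e^0.041467 = 527.8787 × 1.042339 = A$550.23

A$550.23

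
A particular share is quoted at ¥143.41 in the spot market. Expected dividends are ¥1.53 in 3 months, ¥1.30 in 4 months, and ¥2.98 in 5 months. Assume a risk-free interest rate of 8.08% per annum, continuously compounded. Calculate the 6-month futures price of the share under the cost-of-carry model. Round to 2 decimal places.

¥143.44

PV(dividends) I = 1.53·e^(−0.0808·3/12) + 1.30·e^(−0.0808·4/12) + 2.98·e^(−0.0808·5/12)
I = 1.4994 + 1.2655 + 2.8813 = 5.6462
F = (S − I)·e^(rT) = (143.41 − 5.6462) · e^(0.0808·6/12)
= 137.7638 · e^0.040400 = 137.7638 × 1.041227 = ¥143.44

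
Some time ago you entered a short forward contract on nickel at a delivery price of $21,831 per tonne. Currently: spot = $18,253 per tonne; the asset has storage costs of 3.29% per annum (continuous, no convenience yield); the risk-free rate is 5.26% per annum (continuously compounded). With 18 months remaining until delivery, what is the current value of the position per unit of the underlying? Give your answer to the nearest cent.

Current fair forward for the remaining 18 months: F = S·e^((r + u)·T), (r + u) = 0.0526 + 0.0329 = 0.0855
F = 18253 · e^(0.0855 × 18/12) = 18253 × 1.13683718 = 20750.6890
Value of long forward = (F − K)·e^(−rT) = (20750.6890 − 21831) · e^(−0.0526·18/12)
= -1080.3110 × 0.92413233 = -998.35
Short position value = −(long value) = $998.35

$998.35 per tonne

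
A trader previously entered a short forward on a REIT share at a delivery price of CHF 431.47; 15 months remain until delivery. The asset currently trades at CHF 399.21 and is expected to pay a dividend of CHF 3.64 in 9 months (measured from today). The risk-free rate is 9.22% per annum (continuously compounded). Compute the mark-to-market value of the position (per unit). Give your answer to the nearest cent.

PV(remaining dividends) I = 3.64·e^(−0.0922·9/12) = 3.3968
Current forward F = (S − I)·e^(rT) = (399.21 − 3.3968)·e^(0.0922·15/12) = 395.8132 × 1.122154 = 444.1634
Value (long) = (F − K)·e^(−rT) = (444.1634 − 431.47) × 0.891143 = 11.3116
Short position value = −(long value) = -CHF 11.31

-CHF 11.31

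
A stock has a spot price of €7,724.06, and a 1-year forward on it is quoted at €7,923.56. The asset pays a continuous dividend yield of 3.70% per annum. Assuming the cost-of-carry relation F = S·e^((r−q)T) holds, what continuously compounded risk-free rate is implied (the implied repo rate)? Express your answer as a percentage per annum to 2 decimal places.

From F = S·e^((r−q)T): (r − q) = ln(F/S)/T
ln(7923.56/7724.06) = ln(1.025828) = 0.025500
(r − q) = 0.025500 / (1) = 0.025500
r = ln(F/S)/T + q = 0.025500 + 0.0370 = 0.062500
r = 6.25%

6.25%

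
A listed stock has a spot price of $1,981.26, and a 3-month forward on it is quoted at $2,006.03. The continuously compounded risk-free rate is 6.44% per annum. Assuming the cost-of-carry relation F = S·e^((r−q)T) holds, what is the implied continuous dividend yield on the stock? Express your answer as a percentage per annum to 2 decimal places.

From F = S·e^((r−q)T): (r − q) = ln(F/S)/T
ln(2006.03/1981.26) = ln(1.012502) = 0.012424
(r − q) = 0.012424 / (3/12) = 0.049696
q = r − ln(F/S)/T = 0.0644 − 0.049696 = 0.014704
q = 1.47%

1.47%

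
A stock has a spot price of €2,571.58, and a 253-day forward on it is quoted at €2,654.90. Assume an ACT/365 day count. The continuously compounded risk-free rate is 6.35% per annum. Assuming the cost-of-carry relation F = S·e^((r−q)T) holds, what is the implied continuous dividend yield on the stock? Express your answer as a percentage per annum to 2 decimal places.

From F = S·e^((r−q)T): (r − q) = ln(F/S)/T
ln(2654.90/2571.58) = ln(1.032400) = 0.031886
(r − q) = 0.031886 / (253/365) = 0.046002
q = r − ln(F/S)/T = 0.0635 − 0.046002 = 0.017498
q = 1.75%

1.75%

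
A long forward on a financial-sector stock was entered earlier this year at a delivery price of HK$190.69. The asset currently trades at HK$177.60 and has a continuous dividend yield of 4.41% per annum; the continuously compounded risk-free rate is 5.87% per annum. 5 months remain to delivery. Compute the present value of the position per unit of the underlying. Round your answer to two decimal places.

Current fair forward for the remaining 5 months: F = S·e^((r − q)·T), (r − q) = 0.0587 − 0.0441 = 0.0146
F = 177.60 · e^(0.0146 × 5/12) = 177.60 × 1.006102 = 178.6837
Value of long forward = (F − K)·e^(−rT) = (178.6837 − 190.69) · e^(−0.0587·5/12)
= -12.0063 × 0.975838 = -11.72

-HK$11.72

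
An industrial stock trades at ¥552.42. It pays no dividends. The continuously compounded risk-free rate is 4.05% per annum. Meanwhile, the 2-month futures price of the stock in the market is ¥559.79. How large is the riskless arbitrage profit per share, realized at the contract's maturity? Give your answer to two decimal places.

¥3.63 per share

Fair futures: F* = S·e^(carry·T), with carry = r = 0.0405
F* = 552.42 · e^(0.0405 × 2/12) = 552.42 · e^0.006750 = 552.42 × 1.006773 = ¥556.1615
Market ¥559.79 > fair ¥556.1615: forward overpriced → cash-and-carry (buy spot, short the forward).
At maturity, profit = |F_mkt − F*| = |559.79 − 556.1615| = ¥3.63 per share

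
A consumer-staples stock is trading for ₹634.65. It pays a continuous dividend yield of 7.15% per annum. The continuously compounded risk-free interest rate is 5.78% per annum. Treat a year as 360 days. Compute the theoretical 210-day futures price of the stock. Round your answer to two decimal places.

F = S·e^((r − q)T) = 634.65 · e^((0.0578 − 0.0715) × 210/360)
= 634.65 · e^-0.007992 = 634.65 × 0.992040
F = ₹629.60

₹629.60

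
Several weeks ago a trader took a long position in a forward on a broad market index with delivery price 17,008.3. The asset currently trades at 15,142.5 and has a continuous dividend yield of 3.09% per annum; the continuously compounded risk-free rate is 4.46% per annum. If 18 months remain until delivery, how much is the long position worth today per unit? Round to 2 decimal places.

-1451.01

Current fair forward for the remaining 18 months: F = S·e^((r − q)·T), (r − q) = 0.0446 − 0.0309 = 0.0137
F = 15142.5 · e^(0.0137 × 18/12) = 15142.5 × 1.02076261 = 15456.8978
Value of long forward = (F − K)·e^(−rT) = (15456.8978 − 17008.3) · e^(−0.0446·18/12)
= -1551.4022 × 0.93528873 = -1451.01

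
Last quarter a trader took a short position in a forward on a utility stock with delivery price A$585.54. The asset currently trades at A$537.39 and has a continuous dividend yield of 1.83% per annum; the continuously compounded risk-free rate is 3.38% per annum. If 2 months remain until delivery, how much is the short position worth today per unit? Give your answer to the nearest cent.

Current fair forward for the remaining 2 months: F = S·e^((r − q)·T), (r − q) = 0.0338 − 0.0183 = 0.0155
F = 537.39 · e^(0.0155 × 2/12) = 537.39 × 1.002587 = 538.7802
Value of long forward = (F − K)·e^(−rT) = (538.7802 − 585.54) · e^(−0.0338·2/12)
= -46.7598 × 0.994383 = -46.50
Short position value = −(long value) = A$46.50

A$46.50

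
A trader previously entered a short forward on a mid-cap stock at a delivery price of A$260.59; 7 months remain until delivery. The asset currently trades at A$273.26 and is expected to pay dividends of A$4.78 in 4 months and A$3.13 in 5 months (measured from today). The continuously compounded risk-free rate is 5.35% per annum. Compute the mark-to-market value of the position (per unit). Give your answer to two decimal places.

-A$12.92

PV(remaining dividends) I = 4.78·e^(−0.0535·4/12) + 3.13·e^(−0.0535·5/12) = 7.7565
Current forward F = (S − I)·e^(rT) = (273.26 − 7.7565)·e^(0.0535·7/12) = 265.5035 × 1.031700 = 273.9200
Value (long) = (F − K)·e^(−rT) = (273.9200 − 260.59) × 0.969274 = 12.9204
Short position value = −(long value) = -A$12.92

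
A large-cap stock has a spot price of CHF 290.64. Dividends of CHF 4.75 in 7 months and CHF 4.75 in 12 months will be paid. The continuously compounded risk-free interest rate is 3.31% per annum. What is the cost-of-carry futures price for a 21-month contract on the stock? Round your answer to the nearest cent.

CHF 298.17

PV(dividends) I = 4.75·e^(−0.0331·7/12) + 4.75·e^(−0.0331·12/12)
I = 4.6592 + 4.5953 = 9.2545
F = (S − I)·e^(rT) = (290.64 − 9.2545) · e^(0.0331·21/12)
= 281.3855 · e^0.057925 = 281.3855 × 1.059636 = CHF 298.17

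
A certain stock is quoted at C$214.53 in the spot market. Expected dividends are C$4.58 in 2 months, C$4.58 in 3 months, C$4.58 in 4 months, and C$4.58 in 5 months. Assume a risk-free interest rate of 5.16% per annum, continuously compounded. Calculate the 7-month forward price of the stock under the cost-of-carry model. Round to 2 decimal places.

C$202.49

PV(dividends) I = 4.58·e^(−0.0516·2/12) + 4.58·e^(−0.0516·3/12) + 4.58·e^(−0.0516·4/12) + 4.58·e^(−0.0516·5/12)
I = 4.5408 + 4.5213 + 4.5019 + 4.4826 = 18.0466
F = (S − I)·e^(rT) = (214.53 − 18.0466) · e^(0.0516·7/12)
= 196.4834 · e^0.030100 = 196.4834 × 1.030558 = C$202.49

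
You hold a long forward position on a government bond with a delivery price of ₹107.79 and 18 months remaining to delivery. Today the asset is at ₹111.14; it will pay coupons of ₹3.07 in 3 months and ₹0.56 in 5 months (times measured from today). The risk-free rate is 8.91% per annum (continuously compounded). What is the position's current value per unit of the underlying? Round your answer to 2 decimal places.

PV(remaining coupons) I = 3.07·e^(−0.0891·3/12) + 0.56·e^(−0.0891·5/12) = 3.5420
Current forward F = (S − I)·e^(rT) = (111.14 − 3.5420)·e^(0.0891·18/12) = 107.5980 × 1.142993 = 122.9838
Value (long) = (F − K)·e^(−rT) = (122.9838 − 107.79) × 0.874896 = 13.2930
Value = ₹13.29

₹13.29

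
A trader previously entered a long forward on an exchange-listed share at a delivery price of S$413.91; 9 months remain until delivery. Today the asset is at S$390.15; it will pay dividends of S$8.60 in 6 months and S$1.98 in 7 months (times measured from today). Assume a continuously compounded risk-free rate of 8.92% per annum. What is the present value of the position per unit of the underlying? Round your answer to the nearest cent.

-S$7.08

PV(remaining dividends) I = 8.60·e^(−0.0892·6/12) + 1.98·e^(−0.0892·7/12) = 10.1045
Current forward F = (S − I)·e^(rT) = (390.15 − 10.1045)·e^(0.0892·9/12) = 380.0455 × 1.069189 = 406.3405
Value (long) = (F − K)·e^(−rT) = (406.3405 − 413.91) × 0.935289 = -7.0797
Value = -S$7.08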